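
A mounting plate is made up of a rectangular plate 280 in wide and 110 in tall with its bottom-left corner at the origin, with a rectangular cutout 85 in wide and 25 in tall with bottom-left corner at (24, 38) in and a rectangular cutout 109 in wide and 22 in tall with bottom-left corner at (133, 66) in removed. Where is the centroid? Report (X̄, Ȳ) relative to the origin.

X̄ = 141.61 in, Ȳ = 53.36 in

plate: A = 280 × 110 = 30800.00, centroid at (140.00, 55.00).
hole 1: A = −(85 × 25) = -2125.00, centroid at (66.50, 50.50).
hole 2: A = −(109 × 22) = -2398.00, centroid at (187.50, 77.00).
ΣA = 26277.00 in², ΣAX̄ = 3721062.50 in³, ΣAȲ = 1402041.50 in³.
X̄ = 3721062.50/26277.00 = 141.61 in; Ȳ = 1402041.50/26277.00 = 53.36 in.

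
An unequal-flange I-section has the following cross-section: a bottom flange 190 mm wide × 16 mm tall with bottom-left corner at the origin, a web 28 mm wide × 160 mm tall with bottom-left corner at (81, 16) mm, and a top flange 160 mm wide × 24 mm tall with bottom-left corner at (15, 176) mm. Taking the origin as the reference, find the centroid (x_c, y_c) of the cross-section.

x_c = 95.00 mm, y_c = 103.55 mm

Part | A | x̄ᵢ | ȳᵢ | A·x̄ᵢ | A·ȳᵢ
bottom flange | 3040.00 | 95.00 | 8.00 | 288800.00 | 24320.00
web | 4480.00 | 95.00 | 96.00 | 425600.00 | 430080.00
top flange | 3840.00 | 95.00 | 188.00 | 364800.00 | 721920.00
Σ | 11360.00 |  |  | 1079200.00 | 1176320.00
x_c = 1079200.00 / 11360.00 = 95.00 mm
y_c = 1176320.00 / 11360.00 = 103.55 mm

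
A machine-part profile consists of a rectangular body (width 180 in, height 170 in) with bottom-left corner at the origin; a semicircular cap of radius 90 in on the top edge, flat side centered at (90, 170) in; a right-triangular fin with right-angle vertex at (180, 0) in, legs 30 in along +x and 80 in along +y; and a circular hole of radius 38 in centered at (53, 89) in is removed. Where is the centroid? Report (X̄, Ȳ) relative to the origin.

Part | A | x̄ᵢ | ȳᵢ | A·x̄ᵢ | A·ȳᵢ
rectangular body | 30600.00 | 90.00 | 85.00 | 2754000.00 | 2601000.00
semicircular top | 12723.45 | 90.00 | 208.20 | 1145110.52 | 2648986.54
triangular fin | 1200.00 | 190.00 | 26.67 | 228000.00 | 32000.00
hole | -4536.46 | 53.00 | 89.00 | -240432.37 | -403744.92
Σ | 39986.99 |  |  | 3886678.15 | 4878241.62
X̄ = 3886678.15 / 39986.99 = 97.20 in
Ȳ = 4878241.62 / 39986.99 = 122.00 in

X̄ = 97.20 in, Ȳ = 122.00 in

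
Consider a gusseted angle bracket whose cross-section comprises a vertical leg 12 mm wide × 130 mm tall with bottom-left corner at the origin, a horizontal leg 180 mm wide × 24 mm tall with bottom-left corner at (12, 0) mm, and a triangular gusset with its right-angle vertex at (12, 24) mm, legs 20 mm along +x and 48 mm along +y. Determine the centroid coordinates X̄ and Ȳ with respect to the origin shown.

X̄ = 72.16 mm, Ȳ = 27.11 mm

vertical leg: A = 12 × 130 = 1560.00, centroid at (6.00, 65.00).
horizontal leg: A = 180 × 24 = 4320.00, centroid at (102.00, 12.00).
gusset: A = ½·20·48 = 480.00, centroid at (18.67, 40.00).
ΣA = 6360.00 mm²
ΣAX̄ = (1560.00)(6.00) + (4320.00)(102.00) + (480.00)(18.67) = 458960.00 mm³
ΣAȲ = (1560.00)(65.00) + (4320.00)(12.00) + (480.00)(40.00) = 172440.00 mm³
X̄ = 458960.00 / 6360.00 = 72.16 mm
Ȳ = 172440.00 / 6360.00 = 27.11 mm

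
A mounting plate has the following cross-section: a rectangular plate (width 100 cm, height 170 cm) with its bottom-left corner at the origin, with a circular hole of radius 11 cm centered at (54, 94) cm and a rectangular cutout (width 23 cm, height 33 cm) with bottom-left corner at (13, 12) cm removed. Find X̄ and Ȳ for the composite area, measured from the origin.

plate: A = 100 × 170 = 17000.00, centroid at (50.00, 85.00).
hole 1: A = −π·11² = -380.13, centroid at (54.00, 94.00).
hole 2: A = −(23 × 33) = -759.00, centroid at (24.50, 28.50).
ΣA = 15860.87 cm², ΣAX̄ = 810877.33 cm³, ΣAȲ = 1387636.03 cm³.
X̄ = 810877.33/15860.87 = 51.12 cm; Ȳ = 1387636.03/15860.87 = 87.49 cm.

X̄ = 51.12 cm, Ȳ = 87.49 cm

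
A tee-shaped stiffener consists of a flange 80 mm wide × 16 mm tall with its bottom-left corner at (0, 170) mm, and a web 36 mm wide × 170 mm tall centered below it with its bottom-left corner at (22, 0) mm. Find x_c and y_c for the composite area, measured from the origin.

x_c = 40.00 mm, y_c = 101.09 mm

web: A = 36 × 170 = 6120.00, centroid at (40.00, 85.00).
flange: A = 80 × 16 = 1280.00, centroid at (40.00, 178.00).
ΣA = 7400.00 mm², ΣAx_c = 296000.00 mm³, ΣAy_c = 748040.00 mm³.
x_c = 296000.00/7400.00 = 40.00 mm; y_c = 748040.00/7400.00 = 101.09 mm.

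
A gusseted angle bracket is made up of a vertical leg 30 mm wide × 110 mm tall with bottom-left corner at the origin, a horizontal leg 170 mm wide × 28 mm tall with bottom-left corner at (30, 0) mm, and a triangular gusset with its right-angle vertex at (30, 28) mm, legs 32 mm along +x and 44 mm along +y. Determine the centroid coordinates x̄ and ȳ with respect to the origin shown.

vertical leg: A = 30 × 110 = 3300.00, centroid at (15.00, 55.00).
horizontal leg: A = 170 × 28 = 4760.00, centroid at (115.00, 14.00).
gusset: A = ½·32·44 = 704.00, centroid at (40.67, 42.67).
ΣA = 8764.00 mm²
ΣAx̄ = (3300.00)(15.00) + (4760.00)(115.00) + (704.00)(40.67) = 625529.33 mm³
ΣAȳ = (3300.00)(55.00) + (4760.00)(14.00) + (704.00)(42.67) = 278177.33 mm³
x̄ = 625529.33 / 8764.00 = 71.37 mm
ȳ = 278177.33 / 8764.00 = 31.74 mm

x̄ = 71.37 mm, ȳ = 31.74 mm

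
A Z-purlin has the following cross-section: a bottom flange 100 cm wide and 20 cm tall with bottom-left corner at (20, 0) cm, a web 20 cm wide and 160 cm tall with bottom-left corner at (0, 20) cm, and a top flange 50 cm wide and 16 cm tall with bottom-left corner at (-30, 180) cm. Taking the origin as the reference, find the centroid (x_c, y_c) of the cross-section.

x_c = 28.00 cm, y_c = 81.73 cm

bottom flange: A = 100 × 20 = 2000.00, centroid at (70.00, 10.00).
web: A = 20 × 160 = 3200.00, centroid at (10.00, 100.00).
top flange: A = 50 × 16 = 800.00, centroid at (-5.00, 188.00).
ΣA = 6000.00 cm²
ΣAx_c = (2000.00)(70.00) + (3200.00)(10.00) + (800.00)(-5.00) = 168000.00 cm³
ΣAy_c = (2000.00)(10.00) + (3200.00)(100.00) + (800.00)(188.00) = 490400.00 cm³
x_c = 168000.00 / 6000.00 = 28.00 cm
y_c = 490400.00 / 6000.00 = 81.73 cm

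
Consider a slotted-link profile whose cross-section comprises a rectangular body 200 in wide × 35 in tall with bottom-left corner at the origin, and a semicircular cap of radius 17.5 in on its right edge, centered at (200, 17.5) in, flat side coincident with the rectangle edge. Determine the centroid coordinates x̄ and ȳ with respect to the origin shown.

x̄ = 106.91 in, ȳ = 17.50 in

Part | A | x̄ᵢ | ȳᵢ | A·x̄ᵢ | A·ȳᵢ
rectangular body | 7000.00 | 100.00 | 17.50 | 700000.00 | 122500.00
semicircular end | 481.06 | 207.43 | 17.50 | 99784.19 | 8418.49
Σ | 7481.06 |  |  | 799784.19 | 130918.49
x̄ = 799784.19 / 7481.06 = 106.91 in
ȳ = 130918.49 / 7481.06 = 17.50 in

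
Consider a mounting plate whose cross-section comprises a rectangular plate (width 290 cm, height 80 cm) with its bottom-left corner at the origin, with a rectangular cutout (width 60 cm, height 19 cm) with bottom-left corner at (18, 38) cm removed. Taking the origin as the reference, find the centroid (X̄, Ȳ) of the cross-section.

Part | A | x̄ᵢ | ȳᵢ | A·x̄ᵢ | A·ȳᵢ
plate | 23200.00 | 145.00 | 40.00 | 3364000.00 | 928000.00
hole | -1140.00 | 48.00 | 47.50 | -54720.00 | -54150.00
Σ | 22060.00 |  |  | 3309280.00 | 873850.00
X̄ = 3309280.00 / 22060.00 = 150.01 cm
Ȳ = 873850.00 / 22060.00 = 39.61 cm

X̄ = 150.01 cm, Ȳ = 39.61 cm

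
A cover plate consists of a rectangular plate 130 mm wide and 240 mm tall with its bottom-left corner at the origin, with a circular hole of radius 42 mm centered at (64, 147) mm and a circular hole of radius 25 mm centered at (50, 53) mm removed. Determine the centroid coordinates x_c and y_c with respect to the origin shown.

Part | A | x̄ᵢ | ȳᵢ | A·x̄ᵢ | A·ȳᵢ
plate | 31200.00 | 65.00 | 120.00 | 2028000.00 | 3744000.00
hole 1 | -5541.77 | 64.00 | 147.00 | -354673.24 | -814640.11
hole 2 | -1963.50 | 50.00 | 53.00 | -98174.77 | -104065.26
Σ | 23694.74 |  |  | 1575151.99 | 2825294.64
x_c = 1575151.99 / 23694.74 = 66.48 mm
y_c = 2825294.64 / 23694.74 = 119.24 mm

x_c = 66.48 mm, y_c = 119.24 mm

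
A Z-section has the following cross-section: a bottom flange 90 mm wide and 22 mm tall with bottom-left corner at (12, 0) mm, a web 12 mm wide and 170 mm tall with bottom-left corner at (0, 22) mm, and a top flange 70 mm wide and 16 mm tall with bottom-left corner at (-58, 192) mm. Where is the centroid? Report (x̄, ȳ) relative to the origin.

bottom flange: A = 90 × 22 = 1980.00, centroid at (57.00, 11.00).
web: A = 12 × 170 = 2040.00, centroid at (6.00, 107.00).
top flange: A = 70 × 16 = 1120.00, centroid at (-23.00, 200.00).
ΣA = 5140.00 mm², ΣAx̄ = 99340.00 mm³, ΣAȳ = 464060.00 mm³.
x̄ = 99340.00/5140.00 = 19.33 mm; ȳ = 464060.00/5140.00 = 90.28 mm.

x̄ = 19.33 mm, ȳ = 90.28 mm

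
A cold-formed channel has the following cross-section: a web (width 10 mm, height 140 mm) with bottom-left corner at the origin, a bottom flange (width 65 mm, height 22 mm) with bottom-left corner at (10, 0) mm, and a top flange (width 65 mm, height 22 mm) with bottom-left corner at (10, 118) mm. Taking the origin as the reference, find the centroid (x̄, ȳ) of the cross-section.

Part | A | x̄ᵢ | ȳᵢ | A·x̄ᵢ | A·ȳᵢ
web | 1400.00 | 5.00 | 70.00 | 7000.00 | 98000.00
bottom flange | 1430.00 | 42.50 | 11.00 | 60775.00 | 15730.00
top flange | 1430.00 | 42.50 | 129.00 | 60775.00 | 184470.00
Σ | 4260.00 |  |  | 128550.00 | 298200.00
x̄ = 128550.00 / 4260.00 = 30.18 mm
ȳ = 298200.00 / 4260.00 = 70.00 mm

x̄ = 30.18 mm, ȳ = 70.00 mm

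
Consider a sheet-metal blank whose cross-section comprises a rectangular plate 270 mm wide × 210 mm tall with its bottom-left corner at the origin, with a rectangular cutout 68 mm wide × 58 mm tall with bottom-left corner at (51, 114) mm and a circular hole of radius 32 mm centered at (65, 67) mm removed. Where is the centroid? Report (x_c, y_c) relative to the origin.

x_c = 143.53 mm, y_c = 104.44 mm

plate: A = 270 × 210 = 56700.00, centroid at (135.00, 105.00).
hole 1: A = −(68 × 58) = -3944.00, centroid at (85.00, 143.00).
hole 2: A = −π·32² = -3216.99, centroid at (65.00, 67.00).
ΣA = 49539.01 mm², ΣAx_c = 7110155.59 mm³, ΣAy_c = 5173969.61 mm³.
x_c = 7110155.59/49539.01 = 143.53 mm; y_c = 5173969.61/49539.01 = 104.44 mm.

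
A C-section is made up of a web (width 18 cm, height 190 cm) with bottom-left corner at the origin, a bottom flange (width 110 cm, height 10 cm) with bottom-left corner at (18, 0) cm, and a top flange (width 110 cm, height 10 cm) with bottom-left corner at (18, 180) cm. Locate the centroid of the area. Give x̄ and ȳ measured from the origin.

x̄ = 34.05 cm, ȳ = 95.00 cm

web: A = 18 × 190 = 3420.00, centroid at (9.00, 95.00).
bottom flange: A = 110 × 10 = 1100.00, centroid at (73.00, 5.00).
top flange: A = 110 × 10 = 1100.00, centroid at (73.00, 185.00).
ΣA = 5620.00 cm²
ΣAx̄ = (3420.00)(9.00) + (1100.00)(73.00) + (1100.00)(73.00) = 191380.00 cm³
ΣAȳ = (3420.00)(95.00) + (1100.00)(5.00) + (1100.00)(185.00) = 533900.00 cm³
x̄ = 191380.00 / 5620.00 = 34.05 cm
ȳ = 533900.00 / 5620.00 = 95.00 cm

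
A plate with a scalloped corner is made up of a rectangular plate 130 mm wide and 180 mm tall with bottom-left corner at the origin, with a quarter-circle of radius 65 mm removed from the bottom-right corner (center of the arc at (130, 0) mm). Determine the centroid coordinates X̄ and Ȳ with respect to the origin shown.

X̄ = 58.82 mm, Ȳ = 100.31 mm

plate: A = 130 × 180 = 23400.00, centroid at (65.00, 90.00).
removed quarter-circle: A = −¼π·65² = -3318.31, centroid at (102.41, 27.59).
ΣA = 20081.69 mm²
ΣAX̄ = (23400.00)(65.00) + (-3318.31)(102.41) = 1181161.73 mm³
ΣAȲ = (23400.00)(90.00) + (-3318.31)(27.59) = 2014458.33 mm³
X̄ = 1181161.73 / 20081.69 = 58.82 mm
Ȳ = 2014458.33 / 20081.69 = 100.31 mm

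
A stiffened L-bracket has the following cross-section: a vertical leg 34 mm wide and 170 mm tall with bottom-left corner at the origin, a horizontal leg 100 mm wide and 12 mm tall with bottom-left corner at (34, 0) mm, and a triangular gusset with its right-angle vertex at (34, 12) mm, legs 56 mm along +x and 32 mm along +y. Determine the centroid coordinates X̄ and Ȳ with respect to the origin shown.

Part | A | x̄ᵢ | ȳᵢ | A·x̄ᵢ | A·ȳᵢ
vertical leg | 5780.00 | 17.00 | 85.00 | 98260.00 | 491300.00
horizontal leg | 1200.00 | 84.00 | 6.00 | 100800.00 | 7200.00
gusset | 896.00 | 52.67 | 22.67 | 47189.33 | 20309.33
Σ | 7876.00 |  |  | 246249.33 | 518809.33
X̄ = 246249.33 / 7876.00 = 31.27 mm
Ȳ = 518809.33 / 7876.00 = 65.87 mm

X̄ = 31.27 mm, Ȳ = 65.87 mm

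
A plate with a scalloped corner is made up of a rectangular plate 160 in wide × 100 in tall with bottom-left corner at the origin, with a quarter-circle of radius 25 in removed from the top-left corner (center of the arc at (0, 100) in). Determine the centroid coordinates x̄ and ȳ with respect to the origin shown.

plate: A = 160 × 100 = 16000.00, centroid at (80.00, 50.00).
removed quarter-circle: A = −¼π·25² = -490.87, centroid at (10.61, 89.39).
ΣA = 15509.13 in², ΣAx̄ = 1274791.67 in³, ΣAȳ = 756120.95 in³.
x̄ = 1274791.67/15509.13 = 82.20 in; ȳ = 756120.95/15509.13 = 48.75 in.

x̄ = 82.20 in, ȳ = 48.75 in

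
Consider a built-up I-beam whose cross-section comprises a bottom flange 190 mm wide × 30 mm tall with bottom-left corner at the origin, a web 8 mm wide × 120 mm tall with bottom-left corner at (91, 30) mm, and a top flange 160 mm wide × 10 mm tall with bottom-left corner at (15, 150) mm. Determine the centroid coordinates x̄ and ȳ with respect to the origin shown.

x̄ = 95.00 mm, ȳ = 50.84 mm

bottom flange: A = 190 × 30 = 5700.00, centroid at (95.00, 15.00).
web: A = 8 × 120 = 960.00, centroid at (95.00, 90.00).
top flange: A = 160 × 10 = 1600.00, centroid at (95.00, 155.00).
ΣA = 8260.00 mm², ΣAx̄ = 784700.00 mm³, ΣAȳ = 419900.00 mm³.
x̄ = 784700.00/8260.00 = 95.00 mm; ȳ = 419900.00/8260.00 = 50.84 mm.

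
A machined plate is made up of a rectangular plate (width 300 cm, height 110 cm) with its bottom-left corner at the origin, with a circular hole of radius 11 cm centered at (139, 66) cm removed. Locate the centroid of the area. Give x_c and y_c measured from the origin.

Part | A | x̄ᵢ | ȳᵢ | A·x̄ᵢ | A·ȳᵢ
plate | 33000.00 | 150.00 | 55.00 | 4950000.00 | 1815000.00
hole | -380.13 | 139.00 | 66.00 | -52838.45 | -25088.76
Σ | 32619.87 |  |  | 4897161.55 | 1789911.24
x_c = 4897161.55 / 32619.87 = 150.13 cm
y_c = 1789911.24 / 32619.87 = 54.87 cm

x_c = 150.13 cm, y_c = 54.87 cm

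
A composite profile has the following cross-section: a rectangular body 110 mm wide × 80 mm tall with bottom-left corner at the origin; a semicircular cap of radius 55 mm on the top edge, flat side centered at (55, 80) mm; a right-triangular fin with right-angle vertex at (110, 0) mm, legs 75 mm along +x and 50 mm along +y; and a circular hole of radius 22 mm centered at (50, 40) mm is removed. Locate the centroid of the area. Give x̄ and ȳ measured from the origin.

x̄ = 66.33 mm, ȳ = 58.50 mm

rectangular body: A = 110 × 80 = 8800.00, centroid at (55.00, 40.00).
semicircular top: A = ½π·55² = 4751.66, centroid at (55.00, 103.34).
triangular fin: A = ½·75·50 = 1875.00, centroid at (135.00, 16.67).
hole: A = −π·22² = -1520.53, centroid at (50.00, 40.00).
ΣA = 13906.13 mm²
ΣAx̄ = (8800.00)(55.00) + (4751.66)(55.00) + (1875.00)(135.00) + (-1520.53)(50.00) = 922439.70 mm³
ΣAȳ = (8800.00)(40.00) + (4751.66)(103.34) + (1875.00)(16.67) + (-1520.53)(40.00) = 813478.14 mm³
x̄ = 922439.70 / 13906.13 = 66.33 mm
ȳ = 813478.14 / 13906.13 = 58.50 mm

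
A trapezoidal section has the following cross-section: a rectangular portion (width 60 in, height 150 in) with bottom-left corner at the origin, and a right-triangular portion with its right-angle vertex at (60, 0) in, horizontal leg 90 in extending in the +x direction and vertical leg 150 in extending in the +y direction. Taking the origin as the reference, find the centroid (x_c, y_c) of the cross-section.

rectangular portion: A = 60 × 150 = 9000.00, centroid at (30.00, 75.00).
triangular portion: A = ½·90·150 = 6750.00, centroid at (90.00, 50.00).
ΣA = 15750.00 in², ΣAx_c = 877500.00 in³, ΣAy_c = 1012500.00 in³.
x_c = 877500.00/15750.00 = 55.71 in; y_c = 1012500.00/15750.00 = 64.29 in.

x_c = 55.71 in, y_c = 64.29 in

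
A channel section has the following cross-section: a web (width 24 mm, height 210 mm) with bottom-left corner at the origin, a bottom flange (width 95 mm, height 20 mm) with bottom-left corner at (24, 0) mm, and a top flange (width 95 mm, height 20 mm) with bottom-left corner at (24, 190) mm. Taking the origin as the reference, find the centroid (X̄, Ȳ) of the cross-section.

web: A = 24 × 210 = 5040.00, centroid at (12.00, 105.00).
bottom flange: A = 95 × 20 = 1900.00, centroid at (71.50, 10.00).
top flange: A = 95 × 20 = 1900.00, centroid at (71.50, 200.00).
ΣA = 8840.00 mm², ΣAX̄ = 332180.00 mm³, ΣAȲ = 928200.00 mm³.
X̄ = 332180.00/8840.00 = 37.58 mm; Ȳ = 928200.00/8840.00 = 105.00 mm.

X̄ = 37.58 mm, Ȳ = 105.00 mm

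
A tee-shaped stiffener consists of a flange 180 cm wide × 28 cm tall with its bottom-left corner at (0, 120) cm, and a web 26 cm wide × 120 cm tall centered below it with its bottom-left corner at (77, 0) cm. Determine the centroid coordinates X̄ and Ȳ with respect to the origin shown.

web: A = 26 × 120 = 3120.00, centroid at (90.00, 60.00).
flange: A = 180 × 28 = 5040.00, centroid at (90.00, 134.00).
ΣA = 8160.00 cm², ΣAX̄ = 734400.00 cm³, ΣAȲ = 862560.00 cm³.
X̄ = 734400.00/8160.00 = 90.00 cm; Ȳ = 862560.00/8160.00 = 105.71 cm.

X̄ = 90.00 cm, Ȳ = 105.71 cm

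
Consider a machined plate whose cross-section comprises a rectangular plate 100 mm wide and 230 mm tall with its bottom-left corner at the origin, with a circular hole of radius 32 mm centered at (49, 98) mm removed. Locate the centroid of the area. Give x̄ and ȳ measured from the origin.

x̄ = 50.16 mm, ȳ = 117.76 mm

plate: A = 100 × 230 = 23000.00, centroid at (50.00, 115.00).
hole: A = −π·32² = -3216.99, centroid at (49.00, 98.00).
ΣA = 19783.01 mm²
ΣAx̄ = (23000.00)(50.00) + (-3216.99)(49.00) = 992367.45 mm³
ΣAȳ = (23000.00)(115.00) + (-3216.99)(98.00) = 2329734.89 mm³
x̄ = 992367.45 / 19783.01 = 50.16 mm
ȳ = 2329734.89 / 19783.01 = 117.76 mm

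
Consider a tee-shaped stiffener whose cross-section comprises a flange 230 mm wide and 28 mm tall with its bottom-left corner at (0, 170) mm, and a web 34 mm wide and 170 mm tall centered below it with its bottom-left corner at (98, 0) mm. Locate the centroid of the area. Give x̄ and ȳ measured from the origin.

Part | A | x̄ᵢ | ȳᵢ | A·x̄ᵢ | A·ȳᵢ
web | 5780.00 | 115.00 | 85.00 | 664700.00 | 491300.00
flange | 6440.00 | 115.00 | 184.00 | 740600.00 | 1184960.00
Σ | 12220.00 |  |  | 1405300.00 | 1676260.00
x̄ = 1405300.00 / 12220.00 = 115.00 mm
ȳ = 1676260.00 / 12220.00 = 137.17 mm

x̄ = 115.00 mm, ȳ = 137.17 mm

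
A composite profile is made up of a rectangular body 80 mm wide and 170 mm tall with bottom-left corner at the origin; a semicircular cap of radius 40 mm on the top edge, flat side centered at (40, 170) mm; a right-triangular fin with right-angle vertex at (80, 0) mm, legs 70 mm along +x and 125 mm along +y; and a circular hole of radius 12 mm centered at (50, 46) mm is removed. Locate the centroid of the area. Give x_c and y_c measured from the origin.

x_c = 53.60 mm, y_c = 89.21 mm

Part | A | x̄ᵢ | ȳᵢ | A·x̄ᵢ | A·ȳᵢ
rectangular body | 13600.00 | 40.00 | 85.00 | 544000.00 | 1156000.00
semicircular top | 2513.27 | 40.00 | 186.98 | 100530.96 | 469923.27
triangular fin | 4375.00 | 103.33 | 41.67 | 452083.33 | 182291.67
hole | -452.39 | 50.00 | 46.00 | -22619.47 | -20809.91
Σ | 20035.88 |  |  | 1073994.83 | 1787405.02
x_c = 1073994.83 / 20035.88 = 53.60 mm
y_c = 1787405.02 / 20035.88 = 89.21 mm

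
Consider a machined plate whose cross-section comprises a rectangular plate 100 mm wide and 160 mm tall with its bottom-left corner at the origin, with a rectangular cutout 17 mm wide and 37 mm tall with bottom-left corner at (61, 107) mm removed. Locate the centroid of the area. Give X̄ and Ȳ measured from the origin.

plate: A = 100 × 160 = 16000.00, centroid at (50.00, 80.00).
hole: A = −(17 × 37) = -629.00, centroid at (69.50, 125.50).
ΣA = 15371.00 mm², ΣAX̄ = 756284.50 mm³, ΣAȲ = 1201060.50 mm³.
X̄ = 756284.50/15371.00 = 49.20 mm; Ȳ = 1201060.50/15371.00 = 78.14 mm.

X̄ = 49.20 mm, Ȳ = 78.14 mm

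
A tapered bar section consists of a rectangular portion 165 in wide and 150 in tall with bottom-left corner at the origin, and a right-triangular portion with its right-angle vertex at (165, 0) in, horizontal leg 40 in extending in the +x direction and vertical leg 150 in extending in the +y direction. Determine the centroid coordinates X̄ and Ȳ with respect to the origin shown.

X̄ = 92.86 in, Ȳ = 72.30 in

rectangular portion: A = 165 × 150 = 24750.00, centroid at (82.50, 75.00).
triangular portion: A = ½·40·150 = 3000.00, centroid at (178.33, 50.00).
ΣA = 27750.00 in²
ΣAX̄ = (24750.00)(82.50) + (3000.00)(178.33) = 2576875.00 in³
ΣAȲ = (24750.00)(75.00) + (3000.00)(50.00) = 2006250.00 in³
X̄ = 2576875.00 / 27750.00 = 92.86 in
Ȳ = 2006250.00 / 27750.00 = 72.30 in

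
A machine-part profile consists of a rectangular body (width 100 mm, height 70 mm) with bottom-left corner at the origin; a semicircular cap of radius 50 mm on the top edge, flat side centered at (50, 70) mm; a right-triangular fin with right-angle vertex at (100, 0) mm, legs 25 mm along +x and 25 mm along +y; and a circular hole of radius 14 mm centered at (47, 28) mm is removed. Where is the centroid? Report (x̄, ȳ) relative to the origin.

rectangular body: A = 100 × 70 = 7000.00, centroid at (50.00, 35.00).
semicircular top: A = ½π·50² = 3926.99, centroid at (50.00, 91.22).
triangular fin: A = ½·25·25 = 312.50, centroid at (108.33, 8.33).
hole: A = −π·14² = -615.75, centroid at (47.00, 28.00).
ΣA = 10623.74 mm²
ΣAx̄ = (7000.00)(50.00) + (3926.99)(50.00) + (312.50)(108.33) + (-615.75)(47.00) = 551263.36 mm³
ΣAȳ = (7000.00)(35.00) + (3926.99)(91.22) + (312.50)(8.33) + (-615.75)(28.00) = 588585.80 mm³
x̄ = 551263.36 / 10623.74 = 51.89 mm
ȳ = 588585.80 / 10623.74 = 55.40 mm

x̄ = 51.89 mm, ȳ = 55.40 mm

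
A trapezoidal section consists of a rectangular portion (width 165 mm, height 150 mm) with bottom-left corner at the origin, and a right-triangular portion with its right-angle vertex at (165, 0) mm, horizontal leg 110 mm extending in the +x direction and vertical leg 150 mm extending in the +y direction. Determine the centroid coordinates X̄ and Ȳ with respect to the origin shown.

X̄ = 112.29 mm, Ȳ = 68.75 mm

rectangular portion: A = 165 × 150 = 24750.00, centroid at (82.50, 75.00).
triangular portion: A = ½·110·150 = 8250.00, centroid at (201.67, 50.00).
ΣA = 33000.00 mm²
ΣAX̄ = (24750.00)(82.50) + (8250.00)(201.67) = 3705625.00 mm³
ΣAȲ = (24750.00)(75.00) + (8250.00)(50.00) = 2268750.00 mm³
X̄ = 3705625.00 / 33000.00 = 112.29 mm
Ȳ = 2268750.00 / 33000.00 = 68.75 mm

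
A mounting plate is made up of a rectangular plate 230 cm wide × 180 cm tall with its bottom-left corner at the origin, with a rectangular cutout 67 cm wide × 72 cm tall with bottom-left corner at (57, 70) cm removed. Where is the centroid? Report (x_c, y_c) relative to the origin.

plate: A = 230 × 180 = 41400.00, centroid at (115.00, 90.00).
hole: A = −(67 × 72) = -4824.00, centroid at (90.50, 106.00).
ΣA = 36576.00 cm²
ΣAx_c = (41400.00)(115.00) + (-4824.00)(90.50) = 4324428.00 cm³
ΣAy_c = (41400.00)(90.00) + (-4824.00)(106.00) = 3214656.00 cm³
x_c = 4324428.00 / 36576.00 = 118.23 cm
y_c = 3214656.00 / 36576.00 = 87.89 cm

x_c = 118.23 cm, y_c = 87.89 cm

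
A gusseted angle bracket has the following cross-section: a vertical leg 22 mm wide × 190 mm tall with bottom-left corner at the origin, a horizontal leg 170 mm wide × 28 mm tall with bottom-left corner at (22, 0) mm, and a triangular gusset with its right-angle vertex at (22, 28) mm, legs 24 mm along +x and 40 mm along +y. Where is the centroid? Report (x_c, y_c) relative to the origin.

x_c = 60.48 mm, y_c = 51.34 mm

Part | A | x̄ᵢ | ȳᵢ | A·x̄ᵢ | A·ȳᵢ
vertical leg | 4180.00 | 11.00 | 95.00 | 45980.00 | 397100.00
horizontal leg | 4760.00 | 107.00 | 14.00 | 509320.00 | 66640.00
gusset | 480.00 | 30.00 | 41.33 | 14400.00 | 19840.00
Σ | 9420.00 |  |  | 569700.00 | 483580.00
x_c = 569700.00 / 9420.00 = 60.48 mm
y_c = 483580.00 / 9420.00 = 51.34 mm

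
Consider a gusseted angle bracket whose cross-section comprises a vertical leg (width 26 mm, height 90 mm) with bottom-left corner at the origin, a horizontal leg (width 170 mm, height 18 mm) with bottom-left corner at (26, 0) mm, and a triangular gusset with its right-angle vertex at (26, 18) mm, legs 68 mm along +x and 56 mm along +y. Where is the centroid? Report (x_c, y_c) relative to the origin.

vertical leg: A = 26 × 90 = 2340.00, centroid at (13.00, 45.00).
horizontal leg: A = 170 × 18 = 3060.00, centroid at (111.00, 9.00).
gusset: A = ½·68·56 = 1904.00, centroid at (48.67, 36.67).
ΣA = 7304.00 mm², ΣAx_c = 462741.33 mm³, ΣAy_c = 202653.33 mm³.
x_c = 462741.33/7304.00 = 63.35 mm; y_c = 202653.33/7304.00 = 27.75 mm.

x_c = 63.35 mm, y_c = 27.75 mm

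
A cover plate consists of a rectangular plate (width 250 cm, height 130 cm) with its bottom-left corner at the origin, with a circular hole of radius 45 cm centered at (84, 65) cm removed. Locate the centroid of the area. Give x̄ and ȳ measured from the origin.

x̄ = 134.98 cm, ȳ = 65.00 cm

Part | A | x̄ᵢ | ȳᵢ | A·x̄ᵢ | A·ȳᵢ
plate | 32500.00 | 125.00 | 65.00 | 4062500.00 | 2112500.00
hole | -6361.73 | 84.00 | 65.00 | -534384.91 | -413512.13
Σ | 26138.27 |  |  | 3528115.09 | 1698987.87
x̄ = 3528115.09 / 26138.27 = 134.98 cm
ȳ = 1698987.87 / 26138.27 = 65.00 cm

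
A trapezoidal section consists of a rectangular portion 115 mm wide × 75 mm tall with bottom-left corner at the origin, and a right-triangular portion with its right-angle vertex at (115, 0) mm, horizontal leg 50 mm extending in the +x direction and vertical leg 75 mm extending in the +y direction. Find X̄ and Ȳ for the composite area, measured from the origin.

rectangular portion: A = 115 × 75 = 8625.00, centroid at (57.50, 37.50).
triangular portion: A = ½·50·75 = 1875.00, centroid at (131.67, 25.00).
ΣA = 10500.00 mm², ΣAX̄ = 742812.50 mm³, ΣAȲ = 370312.50 mm³.
X̄ = 742812.50/10500.00 = 70.74 mm; Ȳ = 370312.50/10500.00 = 35.27 mm.

X̄ = 70.74 mm, Ȳ = 35.27 mm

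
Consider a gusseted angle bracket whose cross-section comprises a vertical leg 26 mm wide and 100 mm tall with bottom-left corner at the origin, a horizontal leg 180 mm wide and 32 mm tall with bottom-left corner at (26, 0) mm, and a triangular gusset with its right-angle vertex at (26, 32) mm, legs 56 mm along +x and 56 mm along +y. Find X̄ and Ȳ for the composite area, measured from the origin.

X̄ = 77.76 mm, Ȳ = 30.38 mm

vertical leg: A = 26 × 100 = 2600.00, centroid at (13.00, 50.00).
horizontal leg: A = 180 × 32 = 5760.00, centroid at (116.00, 16.00).
gusset: A = ½·56·56 = 1568.00, centroid at (44.67, 50.67).
ΣA = 9928.00 mm²
ΣAX̄ = (2600.00)(13.00) + (5760.00)(116.00) + (1568.00)(44.67) = 771997.33 mm³
ΣAȲ = (2600.00)(50.00) + (5760.00)(16.00) + (1568.00)(50.67) = 301605.33 mm³
X̄ = 771997.33 / 9928.00 = 77.76 mm
Ȳ = 301605.33 / 9928.00 = 30.38 mm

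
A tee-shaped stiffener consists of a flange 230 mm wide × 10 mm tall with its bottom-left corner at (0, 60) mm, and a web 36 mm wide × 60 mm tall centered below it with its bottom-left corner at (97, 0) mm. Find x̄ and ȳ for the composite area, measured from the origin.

x̄ = 115.00 mm, ȳ = 48.05 mm

web: A = 36 × 60 = 2160.00, centroid at (115.00, 30.00).
flange: A = 230 × 10 = 2300.00, centroid at (115.00, 65.00).
ΣA = 4460.00 mm²
ΣAx̄ = (2160.00)(115.00) + (2300.00)(115.00) = 512900.00 mm³
ΣAȳ = (2160.00)(30.00) + (2300.00)(65.00) = 214300.00 mm³
x̄ = 512900.00 / 4460.00 = 115.00 mm
ȳ = 214300.00 / 4460.00 = 48.05 mm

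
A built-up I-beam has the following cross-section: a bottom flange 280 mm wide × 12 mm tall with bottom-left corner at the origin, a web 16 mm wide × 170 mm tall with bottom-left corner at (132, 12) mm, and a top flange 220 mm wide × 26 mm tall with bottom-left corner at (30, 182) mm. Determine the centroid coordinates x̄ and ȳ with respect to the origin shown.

x̄ = 140.00 mm, ȳ = 118.59 mm

bottom flange: A = 280 × 12 = 3360.00, centroid at (140.00, 6.00).
web: A = 16 × 170 = 2720.00, centroid at (140.00, 97.00).
top flange: A = 220 × 26 = 5720.00, centroid at (140.00, 195.00).
ΣA = 11800.00 mm²
ΣAx̄ = (3360.00)(140.00) + (2720.00)(140.00) + (5720.00)(140.00) = 1652000.00 mm³
ΣAȳ = (3360.00)(6.00) + (2720.00)(97.00) + (5720.00)(195.00) = 1399400.00 mm³
x̄ = 1652000.00 / 11800.00 = 140.00 mm
ȳ = 1399400.00 / 11800.00 = 118.59 mm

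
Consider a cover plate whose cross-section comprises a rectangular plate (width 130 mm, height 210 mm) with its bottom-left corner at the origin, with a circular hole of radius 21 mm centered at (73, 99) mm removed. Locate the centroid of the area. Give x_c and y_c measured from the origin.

x_c = 64.57 mm, y_c = 105.32 mm

Part | A | x̄ᵢ | ȳᵢ | A·x̄ᵢ | A·ȳᵢ
plate | 27300.00 | 65.00 | 105.00 | 1774500.00 | 2866500.00
hole | -1385.44 | 73.00 | 99.00 | -101137.29 | -137158.79
Σ | 25914.56 |  |  | 1673362.71 | 2729341.21
x_c = 1673362.71 / 25914.56 = 64.57 mm
y_c = 2729341.21 / 25914.56 = 105.32 mm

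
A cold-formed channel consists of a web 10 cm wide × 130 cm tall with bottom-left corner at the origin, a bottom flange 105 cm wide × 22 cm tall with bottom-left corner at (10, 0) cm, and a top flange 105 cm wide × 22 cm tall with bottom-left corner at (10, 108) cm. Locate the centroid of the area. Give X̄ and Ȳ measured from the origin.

X̄ = 49.87 cm, Ȳ = 65.00 cm

web: A = 10 × 130 = 1300.00, centroid at (5.00, 65.00).
bottom flange: A = 105 × 22 = 2310.00, centroid at (62.50, 11.00).
top flange: A = 105 × 22 = 2310.00, centroid at (62.50, 119.00).
ΣA = 5920.00 cm², ΣAX̄ = 295250.00 cm³, ΣAȲ = 384800.00 cm³.
X̄ = 295250.00/5920.00 = 49.87 cm; Ȳ = 384800.00/5920.00 = 65.00 cm.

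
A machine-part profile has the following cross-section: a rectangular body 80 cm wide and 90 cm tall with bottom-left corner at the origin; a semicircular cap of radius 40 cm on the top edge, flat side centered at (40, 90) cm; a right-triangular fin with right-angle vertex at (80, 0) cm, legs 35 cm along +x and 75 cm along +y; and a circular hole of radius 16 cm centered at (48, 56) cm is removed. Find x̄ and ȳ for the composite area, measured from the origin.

x̄ = 46.00 cm, ȳ = 56.81 cm

Part | A | x̄ᵢ | ȳᵢ | A·x̄ᵢ | A·ȳᵢ
rectangular body | 7200.00 | 40.00 | 45.00 | 288000.00 | 324000.00
semicircular top | 2513.27 | 40.00 | 106.98 | 100530.96 | 268861.34
triangular fin | 1312.50 | 91.67 | 25.00 | 120312.50 | 32812.50
hole | -804.25 | 48.00 | 56.00 | -38603.89 | -45037.87
Σ | 10221.53 |  |  | 470239.57 | 580635.97
x̄ = 470239.57 / 10221.53 = 46.00 cm
ȳ = 580635.97 / 10221.53 = 56.81 cm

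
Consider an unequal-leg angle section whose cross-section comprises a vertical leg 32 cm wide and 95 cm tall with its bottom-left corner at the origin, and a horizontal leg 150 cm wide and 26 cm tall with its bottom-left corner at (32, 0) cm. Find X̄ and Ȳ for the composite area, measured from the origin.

X̄ = 67.14 cm, Ȳ = 28.11 cm

Part | A | x̄ᵢ | ȳᵢ | A·x̄ᵢ | A·ȳᵢ
vertical leg | 3040.00 | 16.00 | 47.50 | 48640.00 | 144400.00
horizontal leg | 3900.00 | 107.00 | 13.00 | 417300.00 | 50700.00
Σ | 6940.00 |  |  | 465940.00 | 195100.00
X̄ = 465940.00 / 6940.00 = 67.14 cm
Ȳ = 195100.00 / 6940.00 = 28.11 cm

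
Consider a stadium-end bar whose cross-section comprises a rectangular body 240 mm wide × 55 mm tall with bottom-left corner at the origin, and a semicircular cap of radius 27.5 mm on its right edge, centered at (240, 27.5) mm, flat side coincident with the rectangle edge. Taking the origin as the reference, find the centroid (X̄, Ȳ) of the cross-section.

rectangular body: A = 240 × 55 = 13200.00, centroid at (120.00, 27.50).
semicircular end: A = ½π·27.5² = 1187.91, centroid at (251.67, 27.50).
ΣA = 14387.91 mm², ΣAX̄ = 1882964.12 mm³, ΣAȲ = 395667.65 mm³.
X̄ = 1882964.12/14387.91 = 130.87 mm; Ȳ = 395667.65/14387.91 = 27.50 mm.

X̄ = 130.87 mm, Ȳ = 27.50 mm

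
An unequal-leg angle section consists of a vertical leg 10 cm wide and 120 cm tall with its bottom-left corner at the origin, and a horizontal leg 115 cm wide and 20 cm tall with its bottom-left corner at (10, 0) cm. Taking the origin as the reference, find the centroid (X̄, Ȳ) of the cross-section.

vertical leg: A = 10 × 120 = 1200.00, centroid at (5.00, 60.00).
horizontal leg: A = 115 × 20 = 2300.00, centroid at (67.50, 10.00).
ΣA = 3500.00 cm², ΣAX̄ = 161250.00 cm³, ΣAȲ = 95000.00 cm³.
X̄ = 161250.00/3500.00 = 46.07 cm; Ȳ = 95000.00/3500.00 = 27.14 cm.

X̄ = 46.07 cm, Ȳ = 27.14 cm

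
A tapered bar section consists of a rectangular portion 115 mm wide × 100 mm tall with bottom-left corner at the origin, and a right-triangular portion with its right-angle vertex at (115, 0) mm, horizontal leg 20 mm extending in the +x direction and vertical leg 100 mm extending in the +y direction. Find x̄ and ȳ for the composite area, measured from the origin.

x̄ = 62.63 mm, ȳ = 48.67 mm

rectangular portion: A = 115 × 100 = 11500.00, centroid at (57.50, 50.00).
triangular portion: A = ½·20·100 = 1000.00, centroid at (121.67, 33.33).
ΣA = 12500.00 mm²
ΣAx̄ = (11500.00)(57.50) + (1000.00)(121.67) = 782916.67 mm³
ΣAȳ = (11500.00)(50.00) + (1000.00)(33.33) = 608333.33 mm³
x̄ = 782916.67 / 12500.00 = 62.63 mm
ȳ = 608333.33 / 12500.00 = 48.67 mm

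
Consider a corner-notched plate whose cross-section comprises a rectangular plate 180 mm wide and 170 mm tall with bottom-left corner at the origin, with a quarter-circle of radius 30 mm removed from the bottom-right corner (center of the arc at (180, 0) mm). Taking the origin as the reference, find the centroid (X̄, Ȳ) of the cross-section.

Part | A | x̄ᵢ | ȳᵢ | A·x̄ᵢ | A·ȳᵢ
plate | 30600.00 | 90.00 | 85.00 | 2754000.00 | 2601000.00
removed quarter-circle | -706.86 | 167.27 | 12.73 | -118234.50 | -9000.00
Σ | 29893.14 |  |  | 2635765.50 | 2592000.00
X̄ = 2635765.50 / 29893.14 = 88.17 mm
Ȳ = 2592000.00 / 29893.14 = 86.71 mm

X̄ = 88.17 mm, Ȳ = 86.71 mm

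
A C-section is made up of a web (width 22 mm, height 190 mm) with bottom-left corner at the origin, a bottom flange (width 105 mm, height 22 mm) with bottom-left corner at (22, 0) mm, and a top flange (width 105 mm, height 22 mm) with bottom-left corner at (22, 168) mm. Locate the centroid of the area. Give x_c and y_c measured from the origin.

web: A = 22 × 190 = 4180.00, centroid at (11.00, 95.00).
bottom flange: A = 105 × 22 = 2310.00, centroid at (74.50, 11.00).
top flange: A = 105 × 22 = 2310.00, centroid at (74.50, 179.00).
ΣA = 8800.00 mm², ΣAx_c = 390170.00 mm³, ΣAy_c = 836000.00 mm³.
x_c = 390170.00/8800.00 = 44.34 mm; y_c = 836000.00/8800.00 = 95.00 mm.

x_c = 44.34 mm, y_c = 95.00 mm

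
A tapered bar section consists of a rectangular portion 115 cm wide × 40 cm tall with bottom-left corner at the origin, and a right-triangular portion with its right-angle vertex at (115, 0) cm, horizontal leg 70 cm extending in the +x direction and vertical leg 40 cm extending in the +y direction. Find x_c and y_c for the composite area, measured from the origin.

x_c = 76.36 cm, y_c = 18.44 cm

rectangular portion: A = 115 × 40 = 4600.00, centroid at (57.50, 20.00).
triangular portion: A = ½·70·40 = 1400.00, centroid at (138.33, 13.33).
ΣA = 6000.00 cm²
ΣAx_c = (4600.00)(57.50) + (1400.00)(138.33) = 458166.67 cm³
ΣAy_c = (4600.00)(20.00) + (1400.00)(13.33) = 110666.67 cm³
x_c = 458166.67 / 6000.00 = 76.36 cm
y_c = 110666.67 / 6000.00 = 18.44 cm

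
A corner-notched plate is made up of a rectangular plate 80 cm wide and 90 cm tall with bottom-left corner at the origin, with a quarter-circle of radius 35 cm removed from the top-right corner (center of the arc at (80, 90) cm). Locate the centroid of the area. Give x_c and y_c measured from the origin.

x_c = 36.12 cm, y_c = 40.35 cm

plate: A = 80 × 90 = 7200.00, centroid at (40.00, 45.00).
removed quarter-circle: A = −¼π·35² = -962.11, centroid at (65.15, 75.15).
ΣA = 6237.89 cm², ΣAx_c = 225322.65 cm³, ΣAy_c = 251701.52 cm³.
x_c = 225322.65/6237.89 = 36.12 cm; y_c = 251701.52/6237.89 = 40.35 cm.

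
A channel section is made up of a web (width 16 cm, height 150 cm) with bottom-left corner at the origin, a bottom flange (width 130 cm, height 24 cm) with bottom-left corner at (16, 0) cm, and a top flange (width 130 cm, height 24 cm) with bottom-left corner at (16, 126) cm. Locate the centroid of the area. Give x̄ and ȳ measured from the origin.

x̄ = 60.72 cm, ȳ = 75.00 cm

web: A = 16 × 150 = 2400.00, centroid at (8.00, 75.00).
bottom flange: A = 130 × 24 = 3120.00, centroid at (81.00, 12.00).
top flange: A = 130 × 24 = 3120.00, centroid at (81.00, 138.00).
ΣA = 8640.00 cm²
ΣAx̄ = (2400.00)(8.00) + (3120.00)(81.00) + (3120.00)(81.00) = 524640.00 cm³
ΣAȳ = (2400.00)(75.00) + (3120.00)(12.00) + (3120.00)(138.00) = 648000.00 cm³
x̄ = 524640.00 / 8640.00 = 60.72 cm
ȳ = 648000.00 / 8640.00 = 75.00 cm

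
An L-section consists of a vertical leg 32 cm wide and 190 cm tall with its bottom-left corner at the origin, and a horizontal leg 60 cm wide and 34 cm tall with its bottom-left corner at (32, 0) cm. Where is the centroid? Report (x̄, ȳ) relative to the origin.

vertical leg: A = 32 × 190 = 6080.00, centroid at (16.00, 95.00).
horizontal leg: A = 60 × 34 = 2040.00, centroid at (62.00, 17.00).
ΣA = 8120.00 cm²
ΣAx̄ = (6080.00)(16.00) + (2040.00)(62.00) = 223760.00 cm³
ΣAȳ = (6080.00)(95.00) + (2040.00)(17.00) = 612280.00 cm³
x̄ = 223760.00 / 8120.00 = 27.56 cm
ȳ = 612280.00 / 8120.00 = 75.40 cm

x̄ = 27.56 cm, ȳ = 75.40 cm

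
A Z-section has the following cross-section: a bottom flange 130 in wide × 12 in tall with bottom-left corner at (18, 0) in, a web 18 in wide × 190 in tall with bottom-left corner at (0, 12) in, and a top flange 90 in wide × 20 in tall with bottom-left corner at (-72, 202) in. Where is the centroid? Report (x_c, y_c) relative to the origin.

x_c = 16.47 in, y_c = 111.64 in

bottom flange: A = 130 × 12 = 1560.00, centroid at (83.00, 6.00).
web: A = 18 × 190 = 3420.00, centroid at (9.00, 107.00).
top flange: A = 90 × 20 = 1800.00, centroid at (-27.00, 212.00).
ΣA = 6780.00 in²
ΣAx_c = (1560.00)(83.00) + (3420.00)(9.00) + (1800.00)(-27.00) = 111660.00 in³
ΣAy_c = (1560.00)(6.00) + (3420.00)(107.00) + (1800.00)(212.00) = 756900.00 in³
x_c = 111660.00 / 6780.00 = 16.47 in
y_c = 756900.00 / 6780.00 = 111.64 in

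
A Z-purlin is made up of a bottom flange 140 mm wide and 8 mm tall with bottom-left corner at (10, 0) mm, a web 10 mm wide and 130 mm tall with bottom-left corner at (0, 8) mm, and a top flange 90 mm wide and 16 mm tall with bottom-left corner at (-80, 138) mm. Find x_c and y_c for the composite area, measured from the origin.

Part | A | x̄ᵢ | ȳᵢ | A·x̄ᵢ | A·ȳᵢ
bottom flange | 1120.00 | 80.00 | 4.00 | 89600.00 | 4480.00
web | 1300.00 | 5.00 | 73.00 | 6500.00 | 94900.00
top flange | 1440.00 | -35.00 | 146.00 | -50400.00 | 210240.00
Σ | 3860.00 |  |  | 45700.00 | 309620.00
x_c = 45700.00 / 3860.00 = 11.84 mm
y_c = 309620.00 / 3860.00 = 80.21 mm

x_c = 11.84 mm, y_c = 80.21 mm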